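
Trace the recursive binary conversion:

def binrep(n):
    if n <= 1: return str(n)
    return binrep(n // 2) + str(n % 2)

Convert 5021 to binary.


binrep(5021) = binrep(2510) + '1'
binrep(2510) = binrep(1255) + '0'
binrep(1255) = binrep(627) + '1'
binrep(627) = binrep(313) + '1'
binrep(313) = binrep(156) + '1'
binrep(156) = binrep(78) + '0'
binrep(78) = binrep(39) + '0'
binrep(39) = binrep(19) + '1'
binrep(19) = binrep(9) + '1'
binrep(9) = binrep(4) + '1'
binrep(4) = binrep(2) + '0'
binrep(2) = binrep(1) + '0'
binrep(1) = '1'  (base case)
Concatenating: '1' + '0' + '0' + '1' + '1' + '1' + '0' + '0' + '1' + '1' + '1' + '0' + '1' = '1001110011101'

1001110011101


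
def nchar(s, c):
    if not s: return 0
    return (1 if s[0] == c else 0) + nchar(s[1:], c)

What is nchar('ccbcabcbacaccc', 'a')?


s[0]='c' != 'a' -> 0
s[0]='c' != 'a' -> 0
s[0]='b' != 'a' -> 0
s[0]='c' != 'a' -> 0
s[0]='a' == 'a' -> 1
s[0]='b' != 'a' -> 0
s[0]='c' != 'a' -> 0
s[0]='b' != 'a' -> 0
s[0]='a' == 'a' -> 1
s[0]='c' != 'a' -> 0
s[0]='a' == 'a' -> 1
s[0]='c' != 'a' -> 0
s[0]='c' != 'a' -> 0
s[0]='c' != 'a' -> 0
Sum: 0 + 0 + 0 + 0 + 1 + 0 + 0 + 0 + 1 + 0 + 1 + 0 + 0 + 0 = 3

3


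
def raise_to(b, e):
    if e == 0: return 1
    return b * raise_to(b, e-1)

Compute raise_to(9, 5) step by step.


raise_to(9, 5)
= 9 * raise_to(9, 4)
= 9 * 9 * raise_to(9, 3)
= 9 * 9 * 9 * raise_to(9, 2)
= 9 * 9 * 9 * 9 * raise_to(9, 1)
= 9 * 9 * 9 * 9 * 9 * raise_to(9, 0)
= 9 * 9 * 9 * 9 * 9 * 1
= 59049

59049


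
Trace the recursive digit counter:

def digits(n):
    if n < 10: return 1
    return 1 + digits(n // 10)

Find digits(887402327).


digits(887402327) = 1 + digits(88740232)
digits(88740232) = 1 + digits(8874023)
digits(8874023) = 1 + digits(887402)
digits(887402) = 1 + digits(88740)
digits(88740) = 1 + digits(8874)
digits(8874) = 1 + digits(887)
digits(887) = 1 + digits(88)
digits(88) = 1 + digits(8)
digits(8) = 1  (base case: 8 < 10)
Unwinding: 1 + 1 + 1 + 1 + 1 + 1 + 1 + 1 + 1 = 9

9


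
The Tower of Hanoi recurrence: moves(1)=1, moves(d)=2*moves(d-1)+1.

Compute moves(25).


moves(25) = 2 * moves(24) + 1
moves(24) = 2 * moves(23) + 1
moves(23) = 2 * moves(22) + 1
moves(22) = 2 * moves(21) + 1
moves(21) = 2 * moves(20) + 1
moves(20) = 2 * moves(19) + 1
moves(19) = 2 * moves(18) + 1
moves(18) = 2 * moves(17) + 1
moves(17) = 2 * moves(16) + 1
moves(16) = 2 * moves(15) + 1
moves(15) = 2 * moves(14) + 1
moves(14) = 2 * moves(13) + 1
moves(13) = 2 * moves(12) + 1
moves(12) = 2 * moves(11) + 1
moves(11) = 2 * moves(10) + 1
moves(10) = 2 * moves(9) + 1
moves(9) = 2 * moves(8) + 1
moves(8) = 2 * moves(7) + 1
moves(7) = 2 * moves(6) + 1
moves(6) = 2 * moves(5) + 1
moves(5) = 2 * moves(4) + 1
moves(4) = 2 * moves(3) + 1
moves(3) = 2 * moves(2) + 1
moves(2) = 2 * moves(1) + 1
moves(1) = 1  (base case)
moves(2) = 2 * 1 + 1 = 3
moves(3) = 2 * 3 + 1 = 7
moves(4) = 2 * 7 + 1 = 15
moves(5) = 2 * 15 + 1 = 31
moves(6) = 2 * 31 + 1 = 63
moves(7) = 2 * 63 + 1 = 127
moves(8) = 2 * 127 + 1 = 255
moves(9) = 2 * 255 + 1 = 511
moves(10) = 2 * 511 + 1 = 1023
moves(11) = 2 * 1023 + 1 = 2047
moves(12) = 2 * 2047 + 1 = 4095
moves(13) = 2 * 4095 + 1 = 8191
moves(14) = 2 * 8191 + 1 = 16383
moves(15) = 2 * 16383 + 1 = 32767
moves(16) = 2 * 32767 + 1 = 65535
moves(17) = 2 * 65535 + 1 = 131071
moves(18) = 2 * 131071 + 1 = 262143
moves(19) = 2 * 262143 + 1 = 524287
moves(20) = 2 * 524287 + 1 = 1048575
moves(21) = 2 * 1048575 + 1 = 2097151
moves(22) = 2 * 2097151 + 1 = 4194303
moves(23) = 2 * 4194303 + 1 = 8388607
moves(24) = 2 * 8388607 + 1 = 16777215
moves(25) = 2 * 16777215 + 1 = 33554431

33554431


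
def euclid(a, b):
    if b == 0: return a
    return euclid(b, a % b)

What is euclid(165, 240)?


euclid(165, 240) = euclid(240, 165)
euclid(240, 165) = euclid(165, 75)
euclid(165, 75) = euclid(75, 15)
euclid(75, 15) = euclid(15, 0)
euclid(15, 0) = 15  (base case)

15


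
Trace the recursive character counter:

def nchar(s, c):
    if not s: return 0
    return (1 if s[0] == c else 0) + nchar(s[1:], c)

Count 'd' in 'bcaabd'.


s[0]='b' != 'd' -> 0
s[0]='c' != 'd' -> 0
s[0]='a' != 'd' -> 0
s[0]='a' != 'd' -> 0
s[0]='b' != 'd' -> 0
s[0]='d' == 'd' -> 1
Sum: 0 + 0 + 0 + 0 + 0 + 1 = 1

1


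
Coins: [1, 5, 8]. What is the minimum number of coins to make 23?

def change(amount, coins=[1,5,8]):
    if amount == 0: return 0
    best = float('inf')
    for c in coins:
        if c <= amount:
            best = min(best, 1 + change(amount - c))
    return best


Building up with DP:
change(0) = 0
change(1) = min(1+change(0)=1+0=1) = 1
change(2) = min(1+change(1)=1+1=2) = 2
change(3) = min(1+change(2)=1+2=3) = 3
change(4) = min(1+change(3)=1+3=4) = 4
change(5) = min(1+change(4)=1+4=5, 1+change(0)=1+0=1) = 1
change(6) = min(1+change(5)=1+1=2, 1+change(1)=1+1=2) = 2
change(7) = min(1+change(6)=1+2=3, 1+change(2)=1+2=3) = 3
change(8) = min(1+change(7)=1+3=4, 1+change(3)=1+3=4, 1+change(0)=1+0=1) = 1
change(9) = min(1+change(8)=1+1=2, 1+change(4)=1+4=5, 1+change(1)=1+1=2) = 2
change(10) = min(1+change(9)=1+2=3, 1+change(5)=1+1=2, 1+change(2)=1+2=3) = 2
change(11) = min(1+change(10)=1+2=3, 1+change(6)=1+2=3, 1+change(3)=1+3=4) = 3
change(12) = min(1+change(11)=1+3=4, 1+change(7)=1+3=4, 1+change(4)=1+4=5) = 4
change(13) = min(1+change(12)=1+4=5, 1+change(8)=1+1=2, 1+change(5)=1+1=2) = 2
change(14) = min(1+change(13)=1+2=3, 1+change(9)=1+2=3, 1+change(6)=1+2=3) = 3
change(15) = min(1+change(14)=1+3=4, 1+change(10)=1+2=3, 1+change(7)=1+3=4) = 3
change(16) = min(1+change(15)=1+3=4, 1+change(11)=1+3=4, 1+change(8)=1+1=2) = 2
change(17) = min(1+change(16)=1+2=3, 1+change(12)=1+4=5, 1+change(9)=1+2=3) = 3
change(18) = min(1+change(17)=1+3=4, 1+change(13)=1+2=3, 1+change(10)=1+2=3) = 3
change(19) = min(1+change(18)=1+3=4, 1+change(14)=1+3=4, 1+change(11)=1+3=4) = 4
change(20) = min(1+change(19)=1+4=5, 1+change(15)=1+3=4, 1+change(12)=1+4=5) = 4
change(21) = min(1+change(20)=1+4=5, 1+change(16)=1+2=3, 1+change(13)=1+2=3) = 3
change(22) = min(1+change(21)=1+3=4, 1+change(17)=1+3=4, 1+change(14)=1+3=4) = 4
change(23) = min(1+change(22)=1+4=5, 1+change(18)=1+3=4, 1+change(15)=1+3=4) = 4

4


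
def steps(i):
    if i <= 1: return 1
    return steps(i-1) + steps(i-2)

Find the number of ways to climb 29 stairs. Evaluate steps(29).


Building up from base cases:
steps(0) = 1
steps(1) = 1
steps(2) = steps(1) + steps(0) = 1 + 1 = 2
steps(3) = steps(2) + steps(1) = 2 + 1 = 3
steps(4) = steps(3) + steps(2) = 3 + 2 = 5
steps(5) = steps(4) + steps(3) = 5 + 3 = 8
steps(6) = steps(5) + steps(4) = 8 + 5 = 13
steps(7) = steps(6) + steps(5) = 13 + 8 = 21
steps(8) = steps(7) + steps(6) = 21 + 13 = 34
steps(9) = steps(8) + steps(7) = 34 + 21 = 55
steps(10) = steps(9) + steps(8) = 55 + 34 = 89
steps(11) = steps(10) + steps(9) = 89 + 55 = 144
steps(12) = steps(11) + steps(10) = 144 + 89 = 233
steps(13) = steps(12) + steps(11) = 233 + 144 = 377
steps(14) = steps(13) + steps(12) = 377 + 233 = 610
steps(15) = steps(14) + steps(13) = 610 + 377 = 987
steps(16) = steps(15) + steps(14) = 987 + 610 = 1597
steps(17) = steps(16) + steps(15) = 1597 + 987 = 2584
steps(18) = steps(17) + steps(16) = 2584 + 1597 = 4181
steps(19) = steps(18) + steps(17) = 4181 + 2584 = 6765
steps(20) = steps(19) + steps(18) = 6765 + 4181 = 10946
steps(21) = steps(20) + steps(19) = 10946 + 6765 = 17711
steps(22) = steps(21) + steps(20) = 17711 + 10946 = 28657
steps(23) = steps(22) + steps(21) = 28657 + 17711 = 46368
steps(24) = steps(23) + steps(22) = 46368 + 28657 = 75025
steps(25) = steps(24) + steps(23) = 75025 + 46368 = 121393
steps(26) = steps(25) + steps(24) = 121393 + 75025 = 196418
steps(27) = steps(26) + steps(25) = 196418 + 121393 = 317811
steps(28) = steps(27) + steps(26) = 317811 + 196418 = 514229
steps(29) = steps(28) + steps(27) = 514229 + 317811 = 832040

832040


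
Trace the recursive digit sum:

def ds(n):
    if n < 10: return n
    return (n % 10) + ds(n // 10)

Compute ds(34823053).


ds(34823053) = 3 + ds(3482305)
ds(3482305) = 5 + ds(348230)
ds(348230) = 0 + ds(34823)
ds(34823) = 3 + ds(3482)
ds(3482) = 2 + ds(348)
ds(348) = 8 + ds(34)
ds(34) = 4 + ds(3)
ds(3) = 3  (base case)
Total: 3 + 5 + 0 + 3 + 2 + 8 + 4 + 3 = 28

28


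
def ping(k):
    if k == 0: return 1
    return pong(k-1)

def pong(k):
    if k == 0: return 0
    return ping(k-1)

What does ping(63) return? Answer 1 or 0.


ping(63) = pong(62)
pong(62) = ping(61)
ping(61) = pong(60)
pong(60) = ping(59)
ping(59) = pong(58)
pong(58) = ping(57)
ping(57) = pong(56)
pong(56) = ping(55)
ping(55) = pong(54)
pong(54) = ping(53)
ping(53) = pong(52)
pong(52) = ping(51)
ping(51) = pong(50)
pong(50) = ping(49)
ping(49) = pong(48)
pong(48) = ping(47)
ping(47) = pong(46)
pong(46) = ping(45)
ping(45) = pong(44)
pong(44) = ping(43)
ping(43) = pong(42)
pong(42) = ping(41)
ping(41) = pong(40)
pong(40) = ping(39)
ping(39) = pong(38)
pong(38) = ping(37)
ping(37) = pong(36)
pong(36) = ping(35)
ping(35) = pong(34)
pong(34) = ping(33)
ping(33) = pong(32)
pong(32) = ping(31)
ping(31) = pong(30)
pong(30) = ping(29)
ping(29) = pong(28)
pong(28) = ping(27)
ping(27) = pong(26)
pong(26) = ping(25)
ping(25) = pong(24)
pong(24) = ping(23)
ping(23) = pong(22)
pong(22) = ping(21)
ping(21) = pong(20)
pong(20) = ping(19)
ping(19) = pong(18)
pong(18) = ping(17)
ping(17) = pong(16)
pong(16) = ping(15)
ping(15) = pong(14)
pong(14) = ping(13)
ping(13) = pong(12)
pong(12) = ping(11)
ping(11) = pong(10)
pong(10) = ping(9)
ping(9) = pong(8)
pong(8) = ping(7)
ping(7) = pong(6)
pong(6) = ping(5)
ping(5) = pong(4)
pong(4) = ping(3)
ping(3) = pong(2)
pong(2) = ping(1)
ping(1) = pong(0)
pong(0) = 0  (base case)
Result: 0

0


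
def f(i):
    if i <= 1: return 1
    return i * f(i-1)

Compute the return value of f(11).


f(11)
= 11 * f(10)
= 11 * 10 * f(9)
= 11 * 10 * 9 * f(8)
= 11 * 10 * 9 * 8 * f(7)
= 11 * 10 * 9 * 8 * 7 * f(6)
= 11 * 10 * 9 * 8 * 7 * 6 * f(5)
= 11 * 10 * 9 * 8 * 7 * 6 * 5 * f(4)
= 11 * 10 * 9 * 8 * 7 * 6 * 5 * 4 * f(3)
= 11 * 10 * 9 * 8 * 7 * 6 * 5 * 4 * 3 * f(2)
= 11 * 10 * 9 * 8 * 7 * 6 * 5 * 4 * 3 * 2 * f(1)
= 11 * 10 * 9 * 8 * 7 * 6 * 5 * 4 * 3 * 2 * 1
= 39916800

39916800


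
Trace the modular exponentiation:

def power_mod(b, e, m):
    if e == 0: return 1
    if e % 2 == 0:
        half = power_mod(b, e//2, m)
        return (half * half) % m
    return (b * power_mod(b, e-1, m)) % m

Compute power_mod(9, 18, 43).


power_mod(9, 18, 43): e is even, compute power_mod(9, 9, 43)
  power_mod(9, 9, 43): e is odd, compute power_mod(9, 8, 43)
    power_mod(9, 8, 43): e is even, compute power_mod(9, 4, 43)
      power_mod(9, 4, 43): e is even, compute power_mod(9, 2, 43)
        power_mod(9, 2, 43): e is even, compute power_mod(9, 1, 43)
          power_mod(9, 1, 43): e is odd, compute power_mod(9, 0, 43)
          power_mod(9, 0, 43) = 1
          (9 * 1) % 43 = 9
        half=9, (9*9) % 43 = 38
      half=38, (38*38) % 43 = 25
    half=25, (25*25) % 43 = 23
  (9 * 23) % 43 = 35
half=35, (35*35) % 43 = 21

21


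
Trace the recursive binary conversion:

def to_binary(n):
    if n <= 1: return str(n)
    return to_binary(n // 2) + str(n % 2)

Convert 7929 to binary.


to_binary(7929) = to_binary(3964) + '1'
to_binary(3964) = to_binary(1982) + '0'
to_binary(1982) = to_binary(991) + '0'
to_binary(991) = to_binary(495) + '1'
to_binary(495) = to_binary(247) + '1'
to_binary(247) = to_binary(123) + '1'
to_binary(123) = to_binary(61) + '1'
to_binary(61) = to_binary(30) + '1'
to_binary(30) = to_binary(15) + '0'
to_binary(15) = to_binary(7) + '1'
to_binary(7) = to_binary(3) + '1'
to_binary(3) = to_binary(1) + '1'
to_binary(1) = '1'  (base case)
Concatenating: '1' + '1' + '1' + '1' + '0' + '1' + '1' + '1' + '1' + '1' + '0' + '0' + '1' = '1111011111001'

1111011111001


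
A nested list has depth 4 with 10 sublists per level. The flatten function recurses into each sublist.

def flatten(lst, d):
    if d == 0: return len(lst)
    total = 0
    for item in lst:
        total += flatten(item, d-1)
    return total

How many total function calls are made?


At depth 0 (root): 1 call
At depth 1: each of 1 parents calls flatten on 10 children = 10 calls
At depth 2: each of 10 parents calls flatten on 10 children = 100 calls
At depth 3: each of 100 parents calls flatten on 10 children = 1000 calls
At depth 4: each of 1000 parents calls flatten on 10 children = 10000 calls
Total: 1 + 10 + 100 + 1000 + 10000 = 11111

11111


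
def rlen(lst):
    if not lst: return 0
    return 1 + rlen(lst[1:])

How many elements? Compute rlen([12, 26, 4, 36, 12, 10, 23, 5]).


rlen([12, 26, 4, 36, 12, 10, 23, 5]) = 1 + rlen([26, 4, 36, 12, 10, 23, 5])
rlen([26, 4, 36, 12, 10, 23, 5]) = 1 + rlen([4, 36, 12, 10, 23, 5])
rlen([4, 36, 12, 10, 23, 5]) = 1 + rlen([36, 12, 10, 23, 5])
rlen([36, 12, 10, 23, 5]) = 1 + rlen([12, 10, 23, 5])
rlen([12, 10, 23, 5]) = 1 + rlen([10, 23, 5])
rlen([10, 23, 5]) = 1 + rlen([23, 5])
rlen([23, 5]) = 1 + rlen([5])
rlen([5]) = 1 + rlen([])
rlen([]) = 0  (base case)
Unwinding: 1 + 1 + 1 + 1 + 1 + 1 + 1 + 1 + 0 = 8

8


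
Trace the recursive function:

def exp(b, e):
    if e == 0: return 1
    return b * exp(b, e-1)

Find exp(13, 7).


exp(13, 7)
= 13 * exp(13, 6)
= 13 * 13 * exp(13, 5)
= 13 * 13 * 13 * exp(13, 4)
= 13 * 13 * 13 * 13 * exp(13, 3)
= 13 * 13 * 13 * 13 * 13 * exp(13, 2)
= 13 * 13 * 13 * 13 * 13 * 13 * exp(13, 1)
= 13 * 13 * 13 * 13 * 13 * 13 * 13 * exp(13, 0)
= 13 * 13 * 13 * 13 * 13 * 13 * 13 * 1
= 62748517

62748517


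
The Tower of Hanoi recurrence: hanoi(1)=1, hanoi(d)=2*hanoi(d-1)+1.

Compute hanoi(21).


hanoi(21) = 2 * hanoi(20) + 1
hanoi(20) = 2 * hanoi(19) + 1
hanoi(19) = 2 * hanoi(18) + 1
hanoi(18) = 2 * hanoi(17) + 1
hanoi(17) = 2 * hanoi(16) + 1
hanoi(16) = 2 * hanoi(15) + 1
hanoi(15) = 2 * hanoi(14) + 1
hanoi(14) = 2 * hanoi(13) + 1
hanoi(13) = 2 * hanoi(12) + 1
hanoi(12) = 2 * hanoi(11) + 1
hanoi(11) = 2 * hanoi(10) + 1
hanoi(10) = 2 * hanoi(9) + 1
hanoi(9) = 2 * hanoi(8) + 1
hanoi(8) = 2 * hanoi(7) + 1
hanoi(7) = 2 * hanoi(6) + 1
hanoi(6) = 2 * hanoi(5) + 1
hanoi(5) = 2 * hanoi(4) + 1
hanoi(4) = 2 * hanoi(3) + 1
hanoi(3) = 2 * hanoi(2) + 1
hanoi(2) = 2 * hanoi(1) + 1
hanoi(1) = 1  (base case)
hanoi(2) = 2 * 1 + 1 = 3
hanoi(3) = 2 * 3 + 1 = 7
hanoi(4) = 2 * 7 + 1 = 15
hanoi(5) = 2 * 15 + 1 = 31
hanoi(6) = 2 * 31 + 1 = 63
hanoi(7) = 2 * 63 + 1 = 127
hanoi(8) = 2 * 127 + 1 = 255
hanoi(9) = 2 * 255 + 1 = 511
hanoi(10) = 2 * 511 + 1 = 1023
hanoi(11) = 2 * 1023 + 1 = 2047
hanoi(12) = 2 * 2047 + 1 = 4095
hanoi(13) = 2 * 4095 + 1 = 8191
hanoi(14) = 2 * 8191 + 1 = 16383
hanoi(15) = 2 * 16383 + 1 = 32767
hanoi(16) = 2 * 32767 + 1 = 65535
hanoi(17) = 2 * 65535 + 1 = 131071
hanoi(18) = 2 * 131071 + 1 = 262143
hanoi(19) = 2 * 262143 + 1 = 524287
hanoi(20) = 2 * 524287 + 1 = 1048575
hanoi(21) = 2 * 1048575 + 1 = 2097151

2097151


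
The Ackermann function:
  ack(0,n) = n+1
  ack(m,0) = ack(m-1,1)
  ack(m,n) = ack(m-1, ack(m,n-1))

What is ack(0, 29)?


ack(0, 29) = 30
Result: ack(0, 29) = 30

30


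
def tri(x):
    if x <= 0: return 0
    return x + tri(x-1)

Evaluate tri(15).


tri(15)
= 15 + 14 + 13 + 12 + 11 + 10 + 9 + 8 + 7 + 6 + 5 + 4 + 3 + 2 + 1 + tri(0)
= 15 + 14 + 13 + 12 + 11 + 10 + 9 + 8 + 7 + 6 + 5 + 4 + 3 + 2 + 1 + 0
= 120

120


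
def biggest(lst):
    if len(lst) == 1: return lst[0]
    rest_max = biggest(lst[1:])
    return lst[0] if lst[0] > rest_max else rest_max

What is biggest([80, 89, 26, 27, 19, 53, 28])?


biggest([80, 89, 26, 27, 19, 53, 28]): compare 80 with biggest([89, 26, 27, 19, 53, 28])
biggest([89, 26, 27, 19, 53, 28]): compare 89 with biggest([26, 27, 19, 53, 28])
biggest([26, 27, 19, 53, 28]): compare 26 with biggest([27, 19, 53, 28])
biggest([27, 19, 53, 28]): compare 27 with biggest([19, 53, 28])
biggest([19, 53, 28]): compare 19 with biggest([53, 28])
biggest([53, 28]): compare 53 with biggest([28])
biggest([28]) = 28  (base case)
Compare 53 with 28 -> 53
Compare 19 with 53 -> 53
Compare 27 with 53 -> 53
Compare 26 with 53 -> 53
Compare 89 with 53 -> 89
Compare 80 with 89 -> 89

89


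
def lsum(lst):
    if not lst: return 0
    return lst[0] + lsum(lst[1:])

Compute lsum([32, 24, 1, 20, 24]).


lsum([32, 24, 1, 20, 24]) = 32 + lsum([24, 1, 20, 24])
lsum([24, 1, 20, 24]) = 24 + lsum([1, 20, 24])
lsum([1, 20, 24]) = 1 + lsum([20, 24])
lsum([20, 24]) = 20 + lsum([24])
lsum([24]) = 24 + lsum([])
lsum([]) = 0  (base case)
Total: 32 + 24 + 1 + 20 + 24 + 0 = 101

101


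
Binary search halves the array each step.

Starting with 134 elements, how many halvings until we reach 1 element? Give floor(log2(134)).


134 / 2 = 67
67 / 2 = 33
33 / 2 = 16
16 / 2 = 8
8 / 2 = 4
4 / 2 = 2
2 / 2 = 1
Reached 1 after 7 halvings

7


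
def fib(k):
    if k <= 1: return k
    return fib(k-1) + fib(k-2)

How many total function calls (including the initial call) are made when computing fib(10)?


Let C(n) = total calls for fib(n)
C(0) = 1, C(1) = 1
C(2) = 1 + C(1) + C(0) = 1 + 1 + 1 = 3
C(3) = 1 + C(2) + C(1) = 1 + 3 + 1 = 5
C(4) = 1 + C(3) + C(2) = 1 + 5 + 3 = 9
C(5) = 1 + C(4) + C(3) = 1 + 9 + 5 = 15
C(6) = 1 + C(5) + C(4) = 1 + 15 + 9 = 25
C(7) = 1 + C(6) + C(5) = 1 + 25 + 15 = 41
C(8) = 1 + C(7) + C(6) = 1 + 41 + 25 = 67
C(9) = 1 + C(8) + C(7) = 1 + 67 + 41 = 109
C(10) = 1 + C(9) + C(8) = 1 + 109 + 67 = 177

177


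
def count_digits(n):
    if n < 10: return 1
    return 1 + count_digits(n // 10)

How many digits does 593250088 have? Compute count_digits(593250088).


count_digits(593250088) = 1 + count_digits(59325008)
count_digits(59325008) = 1 + count_digits(5932500)
count_digits(5932500) = 1 + count_digits(593250)
count_digits(593250) = 1 + count_digits(59325)
count_digits(59325) = 1 + count_digits(5932)
count_digits(5932) = 1 + count_digits(593)
count_digits(593) = 1 + count_digits(59)
count_digits(59) = 1 + count_digits(5)
count_digits(5) = 1  (base case: 5 < 10)
Unwinding: 1 + 1 + 1 + 1 + 1 + 1 + 1 + 1 + 1 = 9

9


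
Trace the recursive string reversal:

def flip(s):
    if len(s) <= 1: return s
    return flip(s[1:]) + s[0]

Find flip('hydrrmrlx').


flip('hydrrmrlx') = flip('ydrrmrlx') + 'h'
flip('ydrrmrlx') = flip('drrmrlx') + 'y'
flip('drrmrlx') = flip('rrmrlx') + 'd'
flip('rrmrlx') = flip('rmrlx') + 'r'
flip('rmrlx') = flip('mrlx') + 'r'
flip('mrlx') = flip('rlx') + 'm'
flip('rlx') = flip('lx') + 'r'
flip('lx') = flip('x') + 'l'
flip('x') = 'x'  (base case)
Concatenating: 'x' + 'l' + 'r' + 'm' + 'r' + 'r' + 'd' + 'y' + 'h' = 'xlrmrrdyh'

xlrmrrdyh


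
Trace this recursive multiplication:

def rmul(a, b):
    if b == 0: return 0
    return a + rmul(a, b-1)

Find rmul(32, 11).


rmul(32, 11) = 32 + rmul(32, 10)
rmul(32, 10) = 32 + rmul(32, 9)
rmul(32, 9) = 32 + rmul(32, 8)
rmul(32, 8) = 32 + rmul(32, 7)
rmul(32, 7) = 32 + rmul(32, 6)
rmul(32, 6) = 32 + rmul(32, 5)
rmul(32, 5) = 32 + rmul(32, 4)
rmul(32, 4) = 32 + rmul(32, 3)
rmul(32, 3) = 32 + rmul(32, 2)
rmul(32, 2) = 32 + rmul(32, 1)
rmul(32, 1) = 32 + rmul(32, 0)
rmul(32, 0) = 0  (base case)
Total: 32 + 32 + 32 + 32 + 32 + 32 + 32 + 32 + 32 + 32 + 32 + 0 = 352

352


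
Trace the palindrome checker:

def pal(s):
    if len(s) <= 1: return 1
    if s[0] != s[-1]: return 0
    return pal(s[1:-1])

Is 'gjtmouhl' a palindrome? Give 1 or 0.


pal('gjtmouhl'): s[0]='g' != s[-1]='l' -> return 0
Result: 0 (not a palindrome)

0


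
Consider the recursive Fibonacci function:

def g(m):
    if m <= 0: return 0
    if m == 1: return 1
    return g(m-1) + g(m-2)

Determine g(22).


Computing g(22) bottom-up:
g(0) = 0
g(1) = 1
g(2) = g(1) + g(0) = 1 + 0 = 1
g(3) = g(2) + g(1) = 1 + 1 = 2
g(4) = g(3) + g(2) = 2 + 1 = 3
g(5) = g(4) + g(3) = 3 + 2 = 5
g(6) = g(5) + g(4) = 5 + 3 = 8
g(7) = g(6) + g(5) = 8 + 5 = 13
g(8) = g(7) + g(6) = 13 + 8 = 21
g(9) = g(8) + g(7) = 21 + 13 = 34
g(10) = g(9) + g(8) = 34 + 21 = 55
g(11) = g(10) + g(9) = 55 + 34 = 89
g(12) = g(11) + g(10) = 89 + 55 = 144
g(13) = g(12) + g(11) = 144 + 89 = 233
g(14) = g(13) + g(12) = 233 + 144 = 377
g(15) = g(14) + g(13) = 377 + 233 = 610
g(16) = g(15) + g(14) = 610 + 377 = 987
g(17) = g(16) + g(15) = 987 + 610 = 1597
g(18) = g(17) + g(16) = 1597 + 987 = 2584
g(19) = g(18) + g(17) = 2584 + 1597 = 4181
g(20) = g(19) + g(18) = 4181 + 2584 = 6765
g(21) = g(20) + g(19) = 6765 + 4181 = 10946
g(22) = g(21) + g(20) = 10946 + 6765 = 17711

17711


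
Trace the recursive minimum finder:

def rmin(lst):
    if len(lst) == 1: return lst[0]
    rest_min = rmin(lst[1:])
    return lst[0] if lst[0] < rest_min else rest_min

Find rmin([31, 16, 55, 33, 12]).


rmin([31, 16, 55, 33, 12]): compare 31 with rmin([16, 55, 33, 12])
rmin([16, 55, 33, 12]): compare 16 with rmin([55, 33, 12])
rmin([55, 33, 12]): compare 55 with rmin([33, 12])
rmin([33, 12]): compare 33 with rmin([12])
rmin([12]) = 12  (base case)
Compare 33 with 12 -> 12
Compare 55 with 12 -> 12
Compare 16 with 12 -> 12
Compare 31 with 12 -> 12

12


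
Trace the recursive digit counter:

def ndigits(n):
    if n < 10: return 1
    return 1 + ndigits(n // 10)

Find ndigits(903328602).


ndigits(903328602) = 1 + ndigits(90332860)
ndigits(90332860) = 1 + ndigits(9033286)
ndigits(9033286) = 1 + ndigits(903328)
ndigits(903328) = 1 + ndigits(90332)
ndigits(90332) = 1 + ndigits(9033)
ndigits(9033) = 1 + ndigits(903)
ndigits(903) = 1 + ndigits(90)
ndigits(90) = 1 + ndigits(9)
ndigits(9) = 1  (base case: 9 < 10)
Unwinding: 1 + 1 + 1 + 1 + 1 + 1 + 1 + 1 + 1 = 9

9


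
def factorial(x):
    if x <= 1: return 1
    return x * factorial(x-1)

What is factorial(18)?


factorial(18)
= 18 * factorial(17)
= 18 * 17 * factorial(16)
= 18 * 17 * 16 * factorial(15)
= 18 * 17 * 16 * 15 * factorial(14)
= 18 * 17 * 16 * 15 * 14 * factorial(13)
= 18 * 17 * 16 * 15 * 14 * 13 * factorial(12)
= 18 * 17 * 16 * 15 * 14 * 13 * 12 * factorial(11)
= 18 * 17 * 16 * 15 * 14 * 13 * 12 * 11 * factorial(10)
= 18 * 17 * 16 * 15 * 14 * 13 * 12 * 11 * 10 * factorial(9)
= 18 * 17 * 16 * 15 * 14 * 13 * 12 * 11 * 10 * 9 * factorial(8)
= 18 * 17 * 16 * 15 * 14 * 13 * 12 * 11 * 10 * 9 * 8 * factorial(7)
= 18 * 17 * 16 * 15 * 14 * 13 * 12 * 11 * 10 * 9 * 8 * 7 * factorial(6)
= 18 * 17 * 16 * 15 * 14 * 13 * 12 * 11 * 10 * 9 * 8 * 7 * 6 * factorial(5)
= 18 * 17 * 16 * 15 * 14 * 13 * 12 * 11 * 10 * 9 * 8 * 7 * 6 * 5 * factorial(4)
= 18 * 17 * 16 * 15 * 14 * 13 * 12 * 11 * 10 * 9 * 8 * 7 * 6 * 5 * 4 * factorial(3)
= 18 * 17 * 16 * 15 * 14 * 13 * 12 * 11 * 10 * 9 * 8 * 7 * 6 * 5 * 4 * 3 * factorial(2)
= 18 * 17 * 16 * 15 * 14 * 13 * 12 * 11 * 10 * 9 * 8 * 7 * 6 * 5 * 4 * 3 * 2 * factorial(1)
= 18 * 17 * 16 * 15 * 14 * 13 * 12 * 11 * 10 * 9 * 8 * 7 * 6 * 5 * 4 * 3 * 2 * 1
= 6402373705728000

6402373705728000


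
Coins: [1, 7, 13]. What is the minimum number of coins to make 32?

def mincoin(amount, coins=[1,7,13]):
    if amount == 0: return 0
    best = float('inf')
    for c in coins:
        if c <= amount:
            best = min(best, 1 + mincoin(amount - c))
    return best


Building up with DP:
mincoin(0) = 0
mincoin(1) = min(1+mincoin(0)=1+0=1) = 1
mincoin(2) = min(1+mincoin(1)=1+1=2) = 2
mincoin(3) = min(1+mincoin(2)=1+2=3) = 3
mincoin(4) = min(1+mincoin(3)=1+3=4) = 4
mincoin(5) = min(1+mincoin(4)=1+4=5) = 5
mincoin(6) = min(1+mincoin(5)=1+5=6) = 6
mincoin(7) = min(1+mincoin(6)=1+6=7, 1+mincoin(0)=1+0=1) = 1
mincoin(8) = min(1+mincoin(7)=1+1=2, 1+mincoin(1)=1+1=2) = 2
mincoin(9) = min(1+mincoin(8)=1+2=3, 1+mincoin(2)=1+2=3) = 3
mincoin(10) = min(1+mincoin(9)=1+3=4, 1+mincoin(3)=1+3=4) = 4
mincoin(11) = min(1+mincoin(10)=1+4=5, 1+mincoin(4)=1+4=5) = 5
mincoin(12) = min(1+mincoin(11)=1+5=6, 1+mincoin(5)=1+5=6) = 6
mincoin(13) = min(1+mincoin(12)=1+6=7, 1+mincoin(6)=1+6=7, 1+mincoin(0)=1+0=1) = 1
mincoin(14) = min(1+mincoin(13)=1+1=2, 1+mincoin(7)=1+1=2, 1+mincoin(1)=1+1=2) = 2
mincoin(15) = min(1+mincoin(14)=1+2=3, 1+mincoin(8)=1+2=3, 1+mincoin(2)=1+2=3) = 3
mincoin(16) = min(1+mincoin(15)=1+3=4, 1+mincoin(9)=1+3=4, 1+mincoin(3)=1+3=4) = 4
mincoin(17) = min(1+mincoin(16)=1+4=5, 1+mincoin(10)=1+4=5, 1+mincoin(4)=1+4=5) = 5
mincoin(18) = min(1+mincoin(17)=1+5=6, 1+mincoin(11)=1+5=6, 1+mincoin(5)=1+5=6) = 6
mincoin(19) = min(1+mincoin(18)=1+6=7, 1+mincoin(12)=1+6=7, 1+mincoin(6)=1+6=7) = 7
mincoin(20) = min(1+mincoin(19)=1+7=8, 1+mincoin(13)=1+1=2, 1+mincoin(7)=1+1=2) = 2
mincoin(21) = min(1+mincoin(20)=1+2=3, 1+mincoin(14)=1+2=3, 1+mincoin(8)=1+2=3) = 3
mincoin(22) = min(1+mincoin(21)=1+3=4, 1+mincoin(15)=1+3=4, 1+mincoin(9)=1+3=4) = 4
mincoin(23) = min(1+mincoin(22)=1+4=5, 1+mincoin(16)=1+4=5, 1+mincoin(10)=1+4=5) = 5
mincoin(24) = min(1+mincoin(23)=1+5=6, 1+mincoin(17)=1+5=6, 1+mincoin(11)=1+5=6) = 6
mincoin(25) = min(1+mincoin(24)=1+6=7, 1+mincoin(18)=1+6=7, 1+mincoin(12)=1+6=7) = 7
mincoin(26) = min(1+mincoin(25)=1+7=8, 1+mincoin(19)=1+7=8, 1+mincoin(13)=1+1=2) = 2
mincoin(27) = min(1+mincoin(26)=1+2=3, 1+mincoin(20)=1+2=3, 1+mincoin(14)=1+2=3) = 3
mincoin(28) = min(1+mincoin(27)=1+3=4, 1+mincoin(21)=1+3=4, 1+mincoin(15)=1+3=4) = 4
mincoin(29) = min(1+mincoin(28)=1+4=5, 1+mincoin(22)=1+4=5, 1+mincoin(16)=1+4=5) = 5
mincoin(30) = min(1+mincoin(29)=1+5=6, 1+mincoin(23)=1+5=6, 1+mincoin(17)=1+5=6) = 6
mincoin(31) = min(1+mincoin(30)=1+6=7, 1+mincoin(24)=1+6=7, 1+mincoin(18)=1+6=7) = 7
mincoin(32) = min(1+mincoin(31)=1+7=8, 1+mincoin(25)=1+7=8, 1+mincoin(19)=1+7=8) = 8

8


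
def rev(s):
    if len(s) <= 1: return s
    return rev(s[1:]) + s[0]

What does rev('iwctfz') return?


rev('iwctfz') = rev('wctfz') + 'i'
rev('wctfz') = rev('ctfz') + 'w'
rev('ctfz') = rev('tfz') + 'c'
rev('tfz') = rev('fz') + 't'
rev('fz') = rev('z') + 'f'
rev('z') = 'z'  (base case)
Concatenating: 'z' + 'f' + 't' + 'c' + 'w' + 'i' = 'zftcwi'

zftcwi


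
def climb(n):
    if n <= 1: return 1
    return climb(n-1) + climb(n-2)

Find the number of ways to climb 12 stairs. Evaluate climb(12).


Building up from base cases:
climb(0) = 1
climb(1) = 1
climb(2) = climb(1) + climb(0) = 1 + 1 = 2
climb(3) = climb(2) + climb(1) = 2 + 1 = 3
climb(4) = climb(3) + climb(2) = 3 + 2 = 5
climb(5) = climb(4) + climb(3) = 5 + 3 = 8
climb(6) = climb(5) + climb(4) = 8 + 5 = 13
climb(7) = climb(6) + climb(5) = 13 + 8 = 21
climb(8) = climb(7) + climb(6) = 21 + 13 = 34
climb(9) = climb(8) + climb(7) = 34 + 21 = 55
climb(10) = climb(9) + climb(8) = 55 + 34 = 89
climb(11) = climb(10) + climb(9) = 89 + 55 = 144
climb(12) = climb(11) + climb(10) = 144 + 89 = 233

233


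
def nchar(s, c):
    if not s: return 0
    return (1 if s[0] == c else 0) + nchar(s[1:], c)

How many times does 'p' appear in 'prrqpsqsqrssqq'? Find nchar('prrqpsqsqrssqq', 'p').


s[0]='p' == 'p' -> 1
s[0]='r' != 'p' -> 0
s[0]='r' != 'p' -> 0
s[0]='q' != 'p' -> 0
s[0]='p' == 'p' -> 1
s[0]='s' != 'p' -> 0
s[0]='q' != 'p' -> 0
s[0]='s' != 'p' -> 0
s[0]='q' != 'p' -> 0
s[0]='r' != 'p' -> 0
s[0]='s' != 'p' -> 0
s[0]='s' != 'p' -> 0
s[0]='q' != 'p' -> 0
s[0]='q' != 'p' -> 0
Sum: 1 + 0 + 0 + 0 + 1 + 0 + 0 + 0 + 0 + 0 + 0 + 0 + 0 + 0 = 2

2


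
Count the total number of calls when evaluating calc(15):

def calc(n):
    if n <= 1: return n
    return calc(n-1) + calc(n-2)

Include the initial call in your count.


Let C(n) = total calls for calc(n)
C(0) = 1, C(1) = 1
C(2) = 1 + C(1) + C(0) = 1 + 1 + 1 = 3
C(3) = 1 + C(2) + C(1) = 1 + 3 + 1 = 5
C(4) = 1 + C(3) + C(2) = 1 + 5 + 3 = 9
C(5) = 1 + C(4) + C(3) = 1 + 9 + 5 = 15
C(6) = 1 + C(5) + C(4) = 1 + 15 + 9 = 25
C(7) = 1 + C(6) + C(5) = 1 + 25 + 15 = 41
C(8) = 1 + C(7) + C(6) = 1 + 41 + 25 = 67
C(9) = 1 + C(8) + C(7) = 1 + 67 + 41 = 109
C(10) = 1 + C(9) + C(8) = 1 + 109 + 67 = 177
C(11) = 1 + C(10) + C(9) = 1 + 177 + 109 = 287
C(12) = 1 + C(11) + C(10) = 1 + 287 + 177 = 465
C(13) = 1 + C(12) + C(11) = 1 + 465 + 287 = 753
C(14) = 1 + C(13) + C(12) = 1 + 753 + 465 = 1219
C(15) = 1 + C(14) + C(13) = 1 + 1219 + 753 = 1973

1973


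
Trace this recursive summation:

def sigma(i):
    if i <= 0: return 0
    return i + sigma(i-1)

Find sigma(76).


sigma(76)
= 76 + 75 + 74 + 73 + 72 + 71 + 70 + 69 + 68 + 67 + 66 + 65 + 64 + 63 + 62 + 61 + 60 + 59 + 58 + 57 + 56 + 55 + 54 + 53 + 52 + 51 + 50 + 49 + 48 + 47 + 46 + 45 + 44 + 43 + 42 + 41 + 40 + 39 + 38 + 37 + 36 + 35 + 34 + 33 + 32 + 31 + 30 + 29 + 28 + 27 + 26 + 25 + 24 + 23 + 22 + 21 + 20 + 19 + 18 + 17 + 16 + 15 + 14 + 13 + 12 + 11 + 10 + 9 + 8 + 7 + 6 + 5 + 4 + 3 + 2 + 1 + sigma(0)
= 76 + 75 + 74 + 73 + 72 + 71 + 70 + 69 + 68 + 67 + 66 + 65 + 64 + 63 + 62 + 61 + 60 + 59 + 58 + 57 + 56 + 55 + 54 + 53 + 52 + 51 + 50 + 49 + 48 + 47 + 46 + 45 + 44 + 43 + 42 + 41 + 40 + 39 + 38 + 37 + 36 + 35 + 34 + 33 + 32 + 31 + 30 + 29 + 28 + 27 + 26 + 25 + 24 + 23 + 22 + 21 + 20 + 19 + 18 + 17 + 16 + 15 + 14 + 13 + 12 + 11 + 10 + 9 + 8 + 7 + 6 + 5 + 4 + 3 + 2 + 1 + 0
= 2926

2926


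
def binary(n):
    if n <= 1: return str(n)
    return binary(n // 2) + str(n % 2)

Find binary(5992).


binary(5992) = binary(2996) + '0'
binary(2996) = binary(1498) + '0'
binary(1498) = binary(749) + '0'
binary(749) = binary(374) + '1'
binary(374) = binary(187) + '0'
binary(187) = binary(93) + '1'
binary(93) = binary(46) + '1'
binary(46) = binary(23) + '0'
binary(23) = binary(11) + '1'
binary(11) = binary(5) + '1'
binary(5) = binary(2) + '1'
binary(2) = binary(1) + '0'
binary(1) = '1'  (base case)
Concatenating: '1' + '0' + '1' + '1' + '1' + '0' + '1' + '1' + '0' + '1' + '0' + '0' + '0' = '1011101101000'

1011101101000


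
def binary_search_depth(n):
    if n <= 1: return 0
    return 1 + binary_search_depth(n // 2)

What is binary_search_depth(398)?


398 / 2 = 199
199 / 2 = 99
99 / 2 = 49
49 / 2 = 24
24 / 2 = 12
12 / 2 = 6
6 / 2 = 3
3 / 2 = 1
Reached 1 after 8 halvings

8


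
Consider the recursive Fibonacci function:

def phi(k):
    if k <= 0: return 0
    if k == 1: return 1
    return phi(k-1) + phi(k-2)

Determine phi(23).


Computing phi(23) bottom-up:
phi(0) = 0
phi(1) = 1
phi(2) = phi(1) + phi(0) = 1 + 0 = 1
phi(3) = phi(2) + phi(1) = 1 + 1 = 2
phi(4) = phi(3) + phi(2) = 2 + 1 = 3
phi(5) = phi(4) + phi(3) = 3 + 2 = 5
phi(6) = phi(5) + phi(4) = 5 + 3 = 8
phi(7) = phi(6) + phi(5) = 8 + 5 = 13
phi(8) = phi(7) + phi(6) = 13 + 8 = 21
phi(9) = phi(8) + phi(7) = 21 + 13 = 34
phi(10) = phi(9) + phi(8) = 34 + 21 = 55
phi(11) = phi(10) + phi(9) = 55 + 34 = 89
phi(12) = phi(11) + phi(10) = 89 + 55 = 144
phi(13) = phi(12) + phi(11) = 144 + 89 = 233
phi(14) = phi(13) + phi(12) = 233 + 144 = 377
phi(15) = phi(14) + phi(13) = 377 + 233 = 610
phi(16) = phi(15) + phi(14) = 610 + 377 = 987
phi(17) = phi(16) + phi(15) = 987 + 610 = 1597
phi(18) = phi(17) + phi(16) = 1597 + 987 = 2584
phi(19) = phi(18) + phi(17) = 2584 + 1597 = 4181
phi(20) = phi(19) + phi(18) = 4181 + 2584 = 6765
phi(21) = phi(20) + phi(19) = 6765 + 4181 = 10946
phi(22) = phi(21) + phi(20) = 10946 + 6765 = 17711
phi(23) = phi(22) + phi(21) = 17711 + 10946 = 28657

28657


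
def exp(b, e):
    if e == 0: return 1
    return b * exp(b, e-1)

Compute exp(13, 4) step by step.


exp(13, 4)
= 13 * exp(13, 3)
= 13 * 13 * exp(13, 2)
= 13 * 13 * 13 * exp(13, 1)
= 13 * 13 * 13 * 13 * exp(13, 0)
= 13 * 13 * 13 * 13 * 1
= 28561

28561


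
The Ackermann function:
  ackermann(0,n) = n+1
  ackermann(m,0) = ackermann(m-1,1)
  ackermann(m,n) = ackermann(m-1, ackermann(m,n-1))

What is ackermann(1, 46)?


ackermann(1, 46) = ackermann(0, ackermann(1, 45))
  ackermann(1, 45) = ackermann(0, ackermann(1, 44))
    ackermann(1, 44) = ackermann(0, ackermann(1, 43))
      ackermann(1, 43) = ackermann(0, ackermann(1, 42))
        ackermann(1, 42) = ackermann(0, ackermann(1, 41))
          ackermann(1, 41) = ackermann(0, ackermann(1, 40))
          ackermann(1, 40) = ackermann(0, ackermann(1, 39))
          ackermann(1, 39) = ackermann(0, ackermann(1, 38))
          ackermann(1, 38) = ackermann(0, ackermann(1, 37))
          ackermann(1, 37) = ackermann(0, ackermann(1, 36))
          ackermann(1, 36) = ackermann(0, ackermann(1, 35))
          ackermann(1, 35) = ackermann(0, ackermann(1, 34))
          ackermann(1, 34) = ackermann(0, ackermann(1, 33))
          ackermann(1, 33) = ackermann(0, ackermann(1, 32))
          ackermann(1, 32) = ackermann(0, ackermann(1, 31))
          ackermann(1, 31) = ackermann(0, ackermann(1, 30))
          ackermann(1, 30) = ackermann(0, ackermann(1, 29))
          ackermann(1, 29) = ackermann(0, ackermann(1, 28))
          ackermann(1, 28) = ackermann(0, ackermann(1, 27))
          ackermann(1, 27) = ackermann(0, ackermann(1, 26))
          ackermann(1, 26) = ackermann(0, ackermann(1, 25))
          ackermann(1, 25) = ackermann(0, ackermann(1, 24))
          ackermann(1, 24) = ackermann(0, ackermann(1, 23))
          ackermann(1, 23) = ackermann(0, ackermann(1, 22))
          ackermann(1, 22) = ackermann(0, ackermann(1, 21))
... (trace truncated)
Result: ackermann(1, 46) = 48

48


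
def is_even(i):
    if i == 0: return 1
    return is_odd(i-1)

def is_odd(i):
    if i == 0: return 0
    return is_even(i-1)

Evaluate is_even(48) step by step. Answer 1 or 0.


is_even(48) = is_odd(47)
is_odd(47) = is_even(46)
is_even(46) = is_odd(45)
is_odd(45) = is_even(44)
is_even(44) = is_odd(43)
is_odd(43) = is_even(42)
is_even(42) = is_odd(41)
is_odd(41) = is_even(40)
is_even(40) = is_odd(39)
is_odd(39) = is_even(38)
is_even(38) = is_odd(37)
is_odd(37) = is_even(36)
is_even(36) = is_odd(35)
is_odd(35) = is_even(34)
is_even(34) = is_odd(33)
is_odd(33) = is_even(32)
is_even(32) = is_odd(31)
is_odd(31) = is_even(30)
is_even(30) = is_odd(29)
is_odd(29) = is_even(28)
is_even(28) = is_odd(27)
is_odd(27) = is_even(26)
is_even(26) = is_odd(25)
is_odd(25) = is_even(24)
is_even(24) = is_odd(23)
is_odd(23) = is_even(22)
is_even(22) = is_odd(21)
is_odd(21) = is_even(20)
is_even(20) = is_odd(19)
is_odd(19) = is_even(18)
is_even(18) = is_odd(17)
is_odd(17) = is_even(16)
is_even(16) = is_odd(15)
is_odd(15) = is_even(14)
is_even(14) = is_odd(13)
is_odd(13) = is_even(12)
is_even(12) = is_odd(11)
is_odd(11) = is_even(10)
is_even(10) = is_odd(9)
is_odd(9) = is_even(8)
is_even(8) = is_odd(7)
is_odd(7) = is_even(6)
is_even(6) = is_odd(5)
is_odd(5) = is_even(4)
is_even(4) = is_odd(3)
is_odd(3) = is_even(2)
is_even(2) = is_odd(1)
is_odd(1) = is_even(0)
is_even(0) = 1  (base case)
Result: 1

1


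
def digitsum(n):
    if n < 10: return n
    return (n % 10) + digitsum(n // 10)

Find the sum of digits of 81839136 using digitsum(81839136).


digitsum(81839136) = 6 + digitsum(8183913)
digitsum(8183913) = 3 + digitsum(818391)
digitsum(818391) = 1 + digitsum(81839)
digitsum(81839) = 9 + digitsum(8183)
digitsum(8183) = 3 + digitsum(818)
digitsum(818) = 8 + digitsum(81)
digitsum(81) = 1 + digitsum(8)
digitsum(8) = 8  (base case)
Total: 6 + 3 + 1 + 9 + 3 + 8 + 1 + 8 = 39

39


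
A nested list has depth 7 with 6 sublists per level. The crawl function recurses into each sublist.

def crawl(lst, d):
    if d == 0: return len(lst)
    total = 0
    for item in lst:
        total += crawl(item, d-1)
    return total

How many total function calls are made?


At depth 0 (root): 1 call
At depth 1: each of 1 parents calls crawl on 6 children = 6 calls
At depth 2: each of 6 parents calls crawl on 6 children = 36 calls
At depth 3: each of 36 parents calls crawl on 6 children = 216 calls
At depth 4: each of 216 parents calls crawl on 6 children = 1296 calls
At depth 5: each of 1296 parents calls crawl on 6 children = 7776 calls
At depth 6: each of 7776 parents calls crawl on 6 children = 46656 calls
At depth 7: each of 46656 parents calls crawl on 6 children = 279936 calls
Total: 1 + 6 + 36 + 216 + 1296 + 7776 + 46656 + 279936 = 335923

335923


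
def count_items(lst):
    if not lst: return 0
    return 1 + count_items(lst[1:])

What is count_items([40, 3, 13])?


count_items([40, 3, 13]) = 1 + count_items([3, 13])
count_items([3, 13]) = 1 + count_items([13])
count_items([13]) = 1 + count_items([])
count_items([]) = 0  (base case)
Unwinding: 1 + 1 + 1 + 0 = 3

3


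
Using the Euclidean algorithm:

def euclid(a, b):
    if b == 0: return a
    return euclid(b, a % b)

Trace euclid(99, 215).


euclid(99, 215) = euclid(215, 99)
euclid(215, 99) = euclid(99, 17)
euclid(99, 17) = euclid(17, 14)
euclid(17, 14) = euclid(14, 3)
euclid(14, 3) = euclid(3, 2)
euclid(3, 2) = euclid(2, 1)
euclid(2, 1) = euclid(1, 0)
euclid(1, 0) = 1  (base case)

1


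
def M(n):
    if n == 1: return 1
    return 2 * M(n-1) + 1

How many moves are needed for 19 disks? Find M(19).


M(19) = 2 * M(18) + 1
M(18) = 2 * M(17) + 1
M(17) = 2 * M(16) + 1
M(16) = 2 * M(15) + 1
M(15) = 2 * M(14) + 1
M(14) = 2 * M(13) + 1
M(13) = 2 * M(12) + 1
M(12) = 2 * M(11) + 1
M(11) = 2 * M(10) + 1
M(10) = 2 * M(9) + 1
M(9) = 2 * M(8) + 1
M(8) = 2 * M(7) + 1
M(7) = 2 * M(6) + 1
M(6) = 2 * M(5) + 1
M(5) = 2 * M(4) + 1
M(4) = 2 * M(3) + 1
M(3) = 2 * M(2) + 1
M(2) = 2 * M(1) + 1
M(1) = 1  (base case)
M(2) = 2 * 1 + 1 = 3
M(3) = 2 * 3 + 1 = 7
M(4) = 2 * 7 + 1 = 15
M(5) = 2 * 15 + 1 = 31
M(6) = 2 * 31 + 1 = 63
M(7) = 2 * 63 + 1 = 127
M(8) = 2 * 127 + 1 = 255
M(9) = 2 * 255 + 1 = 511
M(10) = 2 * 511 + 1 = 1023
M(11) = 2 * 1023 + 1 = 2047
M(12) = 2 * 2047 + 1 = 4095
M(13) = 2 * 4095 + 1 = 8191
M(14) = 2 * 8191 + 1 = 16383
M(15) = 2 * 16383 + 1 = 32767
M(16) = 2 * 32767 + 1 = 65535
M(17) = 2 * 65535 + 1 = 131071
M(18) = 2 * 131071 + 1 = 262143
M(19) = 2 * 262143 + 1 = 524287

524287


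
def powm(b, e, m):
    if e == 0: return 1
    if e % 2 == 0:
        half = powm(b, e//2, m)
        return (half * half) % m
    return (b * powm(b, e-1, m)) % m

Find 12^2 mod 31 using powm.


powm(12, 2, 31): e is even, compute powm(12, 1, 31)
  powm(12, 1, 31): e is odd, compute powm(12, 0, 31)
    powm(12, 0, 31) = 1
  (12 * 1) % 31 = 12
half=12, (12*12) % 31 = 20

20


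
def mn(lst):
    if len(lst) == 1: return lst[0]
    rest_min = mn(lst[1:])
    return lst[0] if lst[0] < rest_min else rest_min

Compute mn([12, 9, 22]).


mn([12, 9, 22]): compare 12 with mn([9, 22])
mn([9, 22]): compare 9 with mn([22])
mn([22]) = 22  (base case)
Compare 9 with 22 -> 9
Compare 12 with 9 -> 9

9


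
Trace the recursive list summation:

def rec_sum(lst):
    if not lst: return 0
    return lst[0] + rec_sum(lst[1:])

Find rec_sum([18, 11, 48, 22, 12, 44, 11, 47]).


rec_sum([18, 11, 48, 22, 12, 44, 11, 47]) = 18 + rec_sum([11, 48, 22, 12, 44, 11, 47])
rec_sum([11, 48, 22, 12, 44, 11, 47]) = 11 + rec_sum([48, 22, 12, 44, 11, 47])
rec_sum([48, 22, 12, 44, 11, 47]) = 48 + rec_sum([22, 12, 44, 11, 47])
rec_sum([22, 12, 44, 11, 47]) = 22 + rec_sum([12, 44, 11, 47])
rec_sum([12, 44, 11, 47]) = 12 + rec_sum([44, 11, 47])
rec_sum([44, 11, 47]) = 44 + rec_sum([11, 47])
rec_sum([11, 47]) = 11 + rec_sum([47])
rec_sum([47]) = 47 + rec_sum([])
rec_sum([]) = 0  (base case)
Total: 18 + 11 + 48 + 22 + 12 + 44 + 11 + 47 + 0 = 213

213


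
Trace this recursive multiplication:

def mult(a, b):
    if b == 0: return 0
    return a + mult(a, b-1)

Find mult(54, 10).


mult(54, 10) = 54 + mult(54, 9)
mult(54, 9) = 54 + mult(54, 8)
mult(54, 8) = 54 + mult(54, 7)
mult(54, 7) = 54 + mult(54, 6)
mult(54, 6) = 54 + mult(54, 5)
mult(54, 5) = 54 + mult(54, 4)
mult(54, 4) = 54 + mult(54, 3)
mult(54, 3) = 54 + mult(54, 2)
mult(54, 2) = 54 + mult(54, 1)
mult(54, 1) = 54 + mult(54, 0)
mult(54, 0) = 0  (base case)
Total: 54 + 54 + 54 + 54 + 54 + 54 + 54 + 54 + 54 + 54 + 0 = 540

540


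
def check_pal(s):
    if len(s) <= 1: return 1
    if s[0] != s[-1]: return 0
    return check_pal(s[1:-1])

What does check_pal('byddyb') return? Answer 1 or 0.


check_pal('byddyb'): s[0]='b' == s[-1]='b' -> check check_pal('yddy')
check_pal('yddy'): s[0]='y' == s[-1]='y' -> check check_pal('dd')
check_pal('dd'): s[0]='d' == s[-1]='d' -> check check_pal('')
check_pal(''): len <= 1 -> return 1  (base case)
Result: 1 (palindrome)

1


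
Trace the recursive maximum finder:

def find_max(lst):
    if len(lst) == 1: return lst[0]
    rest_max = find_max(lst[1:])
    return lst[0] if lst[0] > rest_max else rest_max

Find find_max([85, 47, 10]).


find_max([85, 47, 10]): compare 85 with find_max([47, 10])
find_max([47, 10]): compare 47 with find_max([10])
find_max([10]) = 10  (base case)
Compare 47 with 10 -> 47
Compare 85 with 47 -> 85

85


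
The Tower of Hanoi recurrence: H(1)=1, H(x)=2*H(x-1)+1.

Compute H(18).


H(18) = 2 * H(17) + 1
H(17) = 2 * H(16) + 1
H(16) = 2 * H(15) + 1
H(15) = 2 * H(14) + 1
H(14) = 2 * H(13) + 1
H(13) = 2 * H(12) + 1
H(12) = 2 * H(11) + 1
H(11) = 2 * H(10) + 1
H(10) = 2 * H(9) + 1
H(9) = 2 * H(8) + 1
H(8) = 2 * H(7) + 1
H(7) = 2 * H(6) + 1
H(6) = 2 * H(5) + 1
H(5) = 2 * H(4) + 1
H(4) = 2 * H(3) + 1
H(3) = 2 * H(2) + 1
H(2) = 2 * H(1) + 1
H(1) = 1  (base case)
H(2) = 2 * 1 + 1 = 3
H(3) = 2 * 3 + 1 = 7
H(4) = 2 * 7 + 1 = 15
H(5) = 2 * 15 + 1 = 31
H(6) = 2 * 31 + 1 = 63
H(7) = 2 * 63 + 1 = 127
H(8) = 2 * 127 + 1 = 255
H(9) = 2 * 255 + 1 = 511
H(10) = 2 * 511 + 1 = 1023
H(11) = 2 * 1023 + 1 = 2047
H(12) = 2 * 2047 + 1 = 4095
H(13) = 2 * 4095 + 1 = 8191
H(14) = 2 * 8191 + 1 = 16383
H(15) = 2 * 16383 + 1 = 32767
H(16) = 2 * 32767 + 1 = 65535
H(17) = 2 * 65535 + 1 = 131071
H(18) = 2 * 131071 + 1 = 262143

262143
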